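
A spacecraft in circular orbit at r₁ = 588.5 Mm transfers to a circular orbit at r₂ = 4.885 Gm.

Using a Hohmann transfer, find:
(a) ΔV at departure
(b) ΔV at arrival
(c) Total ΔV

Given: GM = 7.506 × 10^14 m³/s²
r₁ = 588.5 Mm = 5.885 × 10^8 m
r₂ = 4.885 Gm = 4.885 × 10^9 m
GM = 7.506 × 10^14 m³/s²
Transfer ellipse: a_t = (r₁ + r₂)/2 = 2.73675 × 10^9 m
Circular speed at r₁: v₁ = √(GM/r₁) = 1129.36 m/s
Transfer speed at r₁ (periapsis): v₁ₜ = √(GM(2/r₁ − 1/a_t)) = 1508.85 m/s
(a) ΔV₁ = v₁ₜ − v₁ = 379.492 m/s ≈ 379.5 m/s
Circular speed at r₂: v₂ = √(GM/r₂) = 391.987 m/s
Transfer speed at r₂ (apoapsis): v₂ₜ = √(GM(2/r₂ − 1/a_t)) = 181.772 m/s
(b) ΔV₂ = v₂ − v₂ₜ = 210.215 m/s ≈ 210.2 m/s
(c) ΔV_total = ΔV₁ + ΔV₂ = 589.707 m/s ≈ 589.7 m/s

Final answer:
(a) ΔV₁ = 379.5 m/s
(b) ΔV₂ = 210.2 m/s
(c) ΔV_total = 589.7 m/s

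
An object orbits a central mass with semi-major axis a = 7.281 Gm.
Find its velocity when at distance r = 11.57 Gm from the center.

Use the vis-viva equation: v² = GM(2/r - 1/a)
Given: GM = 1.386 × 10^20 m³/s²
a = 7.281 Gm = 7.281 × 10^9 m
r = 11.57 Gm = 1.157 × 10^10 m
GM = 1.386 × 10^20 m³/s²
2/r − 1/a = 1.72861 × 10^-10 − 1.37344 × 10^-10 = 3.55171 × 10^-11 m⁻¹
v² = GM (2/r − 1/a) = 4.92267 × 10^9 m²/s²
v = 70161.7 m/s ≈ 70.16 km/s

Final answer: 70.16 km/s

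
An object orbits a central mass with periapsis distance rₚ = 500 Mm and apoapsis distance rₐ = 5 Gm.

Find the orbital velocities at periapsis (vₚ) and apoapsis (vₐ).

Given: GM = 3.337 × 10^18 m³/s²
rₚ = 500 Mm = 5 × 10^8 m
rₐ = 5 Gm = 5 × 10^9 m
GM = 3.337 × 10^18 m³/s²
a = (rₚ + rₐ)/2 = 2.75 × 10^9 m
Vis-viva: v² = GM (2/r − 1/a)
vₚ² = 3.337 × 10^18 × (4 × 10^-9 − 3.63636 × 10^-10) = 1.21345 × 10^10 m²/s²
vₚ = 110157 m/s ≈ 110.2 km/s
vₐ² = 3.337 × 10^18 × (4 × 10^-10 − 3.63636 × 10^-10) = 1.21345 × 10^8 m²/s²
vₐ = 11015.7 m/s ≈ 11.02 km/s

Final answer: vₚ = 110.2 km/s, vₐ = 11.02 km/s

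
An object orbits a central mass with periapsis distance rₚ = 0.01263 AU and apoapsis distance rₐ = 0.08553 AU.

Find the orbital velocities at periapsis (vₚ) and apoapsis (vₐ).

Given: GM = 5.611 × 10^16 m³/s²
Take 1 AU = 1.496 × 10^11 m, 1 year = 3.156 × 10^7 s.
rₚ = 0.01263 AU = 1.88945 × 10^9 m
rₐ = 0.08553 AU = 1.27953 × 10^10 m
GM = 5.611 × 10^16 m³/s²
a = (rₚ + rₐ)/2 = 7.34237 × 10^9 m
Vis-viva: v² = GM (2/r − 1/a)
vₚ² = 5.611 × 10^16 × (1.05851 × 10^-9 − 1.36196 × 10^-10) = 5.17511 × 10^7 m²/s²
vₚ = 7193.82 m/s ≈ 1.518 AU/year
vₐ² = 5.611 × 10^16 × (1.56308 × 10^-10 − 1.36196 × 10^-10) = 1.12847 × 10^6 m²/s²
vₐ = 1062.29 m/s ≈ 0.2241 AU/year

Final answer: vₚ = 1.518 AU/year, vₐ = 0.2241 AU/year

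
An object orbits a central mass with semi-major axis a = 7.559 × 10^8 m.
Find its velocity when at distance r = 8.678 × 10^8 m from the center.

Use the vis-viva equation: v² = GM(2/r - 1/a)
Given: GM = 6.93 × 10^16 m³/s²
a = 7.559 × 10^8 m
r = 8.678 × 10^8 m
GM = 6.93 × 10^16 m³/s²
2/r − 1/a = 2.30468 × 10^-9 − 1.32293 × 10^-9 = 9.81752 × 10^-10 m⁻¹
v² = GM (2/r − 1/a) = 6.80354 × 10^7 m²/s²
v = 8248.36 m/s ≈ 8.248 km/s

Final answer: 8.248 km/s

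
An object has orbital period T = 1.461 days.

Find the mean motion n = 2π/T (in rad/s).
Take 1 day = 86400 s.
T = 1.461 days = 126230 s
n = 2π / 126230 s = 4.97755 × 10^-5 rad/s ≈ 4.978 × 10^-5 rad/s

Final answer: n = 4.978 × 10^-5 rad/s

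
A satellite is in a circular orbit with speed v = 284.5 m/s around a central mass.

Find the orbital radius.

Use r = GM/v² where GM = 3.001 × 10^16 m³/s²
v = 284.5 m/s
GM = 3.001 × 10^16 m³/s²
v² = 80940.2 m²/s²
r = GM/v² = (3.001 × 10^16) / 80940.2 = 3.70767 × 10^11 m ≈ 370.8 Gm

Final answer: 370.8 Gm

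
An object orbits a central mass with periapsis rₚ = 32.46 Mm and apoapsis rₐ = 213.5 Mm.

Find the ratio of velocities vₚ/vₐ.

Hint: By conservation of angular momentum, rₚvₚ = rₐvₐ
rₚ = 32.46 Mm = 3.246 × 10^7 m
rₐ = 213.5 Mm = 2.135 × 10^8 m
rₚvₚ = rₐvₐ  ⇒  vₚ/vₐ = rₐ/rₚ
vₚ/vₐ = (2.135 × 10^8) / (3.246 × 10^7) = 6.57733

Final answer: vₚ/vₐ = 6.577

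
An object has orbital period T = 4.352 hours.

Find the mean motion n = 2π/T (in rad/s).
T = 4.352 hours = 15667.2 s
n = 2π / 15667.2 s = 0.000401041 rad/s ≈ 0.000401 rad/s

Final answer: n = 0.000401 rad/s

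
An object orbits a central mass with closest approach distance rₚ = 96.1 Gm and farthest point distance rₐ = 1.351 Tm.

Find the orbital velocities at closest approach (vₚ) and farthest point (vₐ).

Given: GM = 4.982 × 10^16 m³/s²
rₚ = 96.1 Gm = 9.61 × 10^10 m
rₐ = 1.351 Tm = 1.351 × 10^12 m
GM = 4.982 × 10^16 m³/s²
a = (rₚ + rₐ)/2 = 7.2355 × 10^11 m
Vis-viva: v² = GM (2/r − 1/a)
vₚ² = 4.982 × 10^16 × (2.08117 × 10^-11 − 1.38207 × 10^-12) = 967982 m²/s²
vₚ = 983.861 m/s ≈ 983.9 m/s
vₐ² = 4.982 × 10^16 × (1.48038 × 10^-12 − 1.38207 × 10^-12) = 4897.82 m²/s²
vₐ = 69.9845 m/s ≈ 69.98 m/s

Final answer: vₚ = 983.9 m/s, vₐ = 69.98 m/s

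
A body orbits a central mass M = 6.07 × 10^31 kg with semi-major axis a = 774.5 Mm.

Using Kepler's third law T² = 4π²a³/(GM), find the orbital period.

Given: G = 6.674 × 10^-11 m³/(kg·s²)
M = 6.07 × 10^31 kg
GM = G × M = 6.674 × 10^-11 × 6.07 × 10^31 = 4.05112 × 10^21 m³/s²
a = 774.5 Mm = 7.745 × 10^8 m
a³ = 4.64584 × 10^26 m³
T = 2π √(a³/GM) = 2π √((4.64584 × 10^26) / (4.05112 × 10^21)) = 2π × 338.645 s
T = 2127.77 s ≈ 35.46 minutes

Final answer: 35.46 minutes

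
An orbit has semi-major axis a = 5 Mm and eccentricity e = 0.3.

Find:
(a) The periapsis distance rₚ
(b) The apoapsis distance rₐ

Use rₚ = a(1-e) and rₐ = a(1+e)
a = 5 Mm = 5 × 10^6 m
e = 0.3:  1 − e = 0.7,  1 + e = 1.3
(a) rₚ = a(1 − e) = 5 × 10^6 m × 0.7 = 3.5 × 10^6 m ≈ 3.5 Mm
(b) rₐ = a(1 + e) = 5 × 10^6 m × 1.3 = 6.5 × 10^6 m ≈ 6.5 Mm

Final answer:
(a) rₚ = 3.5 Mm
(b) rₐ = 6.5 Mm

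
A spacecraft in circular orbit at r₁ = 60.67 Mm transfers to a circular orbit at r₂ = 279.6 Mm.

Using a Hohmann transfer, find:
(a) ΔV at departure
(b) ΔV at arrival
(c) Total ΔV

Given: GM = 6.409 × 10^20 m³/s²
r₁ = 60.67 Mm = 6.067 × 10^7 m
r₂ = 279.6 Mm = 2.796 × 10^8 m
GM = 6.409 × 10^20 m³/s²
Transfer ellipse: a_t = (r₁ + r₂)/2 = 1.70135 × 10^8 m
Circular speed at r₁: v₁ = √(GM/r₁) = 3.25019 × 10^6 m/s
Transfer speed at r₁ (periapsis): v₁ₜ = √(GM(2/r₁ − 1/a_t)) = 4.16658 × 10^6 m/s
(a) ΔV₁ = v₁ₜ − v₁ = 916396 m/s ≈ 916.4 km/s
Circular speed at r₂: v₂ = √(GM/r₂) = 1.514 × 10^6 m/s
Transfer speed at r₂ (apoapsis): v₂ₜ = √(GM(2/r₂ − 1/a_t)) = 904101 m/s
(b) ΔV₂ = v₂ − v₂ₜ = 609902 m/s ≈ 609.9 km/s
(c) ΔV_total = ΔV₁ + ΔV₂ = 1.5263 × 10^6 m/s ≈ 1526 km/s

Final answer:
(a) ΔV₁ = 916.4 km/s
(b) ΔV₂ = 609.9 km/s
(c) ΔV_total = 1526 km/s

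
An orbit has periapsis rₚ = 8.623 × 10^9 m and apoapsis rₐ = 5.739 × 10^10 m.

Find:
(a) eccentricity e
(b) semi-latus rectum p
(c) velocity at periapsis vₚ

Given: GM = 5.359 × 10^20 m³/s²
rₚ = 8.623 × 10^9 m
rₐ = 5.739 × 10^10 m
GM = 5.359 × 10^20 m³/s²
a = (rₚ + rₐ)/2 = 3.30065 × 10^10 m
e = (rₐ − rₚ)/(rₐ + rₚ) = (4.8767 × 10^10) / (6.6013 × 10^10) = 0.738748
(a) e = 0.738748 ≈ 0.7387
(b) 1 − e² = 0.454251;  p = a(1 − e²) = 3.30065 × 10^10 × 0.454251 = 1.49932 × 10^10 m ≈ 1.499 × 10^10 m
(c) vₚ² = GM (2/rₚ − 1/a) = 5.359 × 10^20 × (2.31938 × 10^-10 − 3.02971 × 10^-11) = 1.08059 × 10^11 m²/s²;  vₚ = 328724 m/s ≈ 328.7 km/s

Final answer:
(a) eccentricity e = 0.7387
(b) semi-latus rectum p = 1.499 × 10^10 m
(c) velocity at periapsis vₚ = 328.7 km/s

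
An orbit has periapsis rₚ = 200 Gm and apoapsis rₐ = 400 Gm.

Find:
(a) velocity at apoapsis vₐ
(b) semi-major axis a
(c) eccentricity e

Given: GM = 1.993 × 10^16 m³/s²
rₚ = 200 Gm = 2 × 10^11 m
rₐ = 400 Gm = 4 × 10^11 m
GM = 1.993 × 10^16 m³/s²
a = (rₚ + rₐ)/2 = 3 × 10^11 m
e = (rₐ − rₚ)/(rₐ + rₚ) = (2 × 10^11) / (6 × 10^11) = 0.333333
(a) vₐ² = GM (2/rₐ − 1/a) = 1.993 × 10^16 × (5 × 10^-12 − 3.33333 × 10^-12) = 33216.7 m²/s²;  vₐ = 182.254 m/s ≈ 182.3 m/s
(b) a = 3 × 10^11 m ≈ 300 Gm
(c) e = 0.333333 ≈ 0.3333

Final answer:
(a) velocity at apoapsis vₐ = 182.3 m/s
(b) semi-major axis a = 300 Gm
(c) eccentricity e = 0.3333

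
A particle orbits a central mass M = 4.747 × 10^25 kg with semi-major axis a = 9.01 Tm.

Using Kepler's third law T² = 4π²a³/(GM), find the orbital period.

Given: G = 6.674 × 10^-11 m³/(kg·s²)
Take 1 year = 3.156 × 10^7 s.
M = 4.747 × 10^25 kg
GM = G × M = 6.674 × 10^-11 × 4.747 × 10^25 = 3.16815 × 10^15 m³/s²
a = 9.01 Tm = 9.01 × 10^12 m
a³ = 7.31433 × 10^38 m³
T = 2π √(a³/GM) = 2π √((7.31433 × 10^38) / (3.16815 × 10^15)) = 2π × 4.8049 × 10^11 s
T = 3.01901 × 10^12 s ≈ 9.566 × 10^4 years

Final answer: 9.566 × 10^4 years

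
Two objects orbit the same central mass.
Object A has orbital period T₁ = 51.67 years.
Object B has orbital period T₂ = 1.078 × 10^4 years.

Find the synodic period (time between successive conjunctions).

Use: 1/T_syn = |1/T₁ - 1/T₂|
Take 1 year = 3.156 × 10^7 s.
T₁ = 51.67 years = 1.63071 × 10^9 s
T₂ = 1.078 × 10^4 years = 3.40217 × 10^11 s
1/T₁ = 6.13232 × 10^-10 s⁻¹
1/T₂ = 2.9393 × 10^-12 s⁻¹
|1/T₁ − 1/T₂| = 6.10292 × 10^-10 s⁻¹
T_syn = 1 / |1/T₁ − 1/T₂| = 1.63856 × 10^9 s ≈ 51.92 years

Final answer: T_syn = 51.92 years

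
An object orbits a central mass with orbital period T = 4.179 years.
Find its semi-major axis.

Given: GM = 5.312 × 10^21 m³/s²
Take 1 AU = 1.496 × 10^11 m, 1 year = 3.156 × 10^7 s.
T = 4.179 years = 1.31889 × 10^8 s
GM = 5.312 × 10^21 m³/s²
Kepler's third law: a³ = GM T² / (4π²)
T² = 1.73948 × 10^16 s²
a³ = (5.312 × 10^21) × (1.73948 × 10^16) / (4π²) = 2.34055 × 10^36 m³
a = (a³)^(1/3) = 1.32772 × 10^12 m ≈ 8.875 AU

Final answer: 8.875 AU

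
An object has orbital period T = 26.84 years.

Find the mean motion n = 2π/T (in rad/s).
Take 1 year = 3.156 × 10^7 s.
T = 26.84 years = 8.4707 × 10^8 s
n = 2π / (8.4707 × 10^8 s) = 7.41755 × 10^-9 rad/s ≈ 7.418 × 10^-9 rad/s

Final answer: n = 7.418 × 10^-9 rad/s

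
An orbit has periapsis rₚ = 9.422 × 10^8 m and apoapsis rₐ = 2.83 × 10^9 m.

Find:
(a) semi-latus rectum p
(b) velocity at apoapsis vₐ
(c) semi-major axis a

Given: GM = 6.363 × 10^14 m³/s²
rₚ = 9.422 × 10^8 m
rₐ = 2.83 × 10^9 m
GM = 6.363 × 10^14 m³/s²
a = (rₚ + rₐ)/2 = 1.8861 × 10^9 m
e = (rₐ − rₚ)/(rₐ + rₚ) = (1.8878 × 10^9) / (3.7722 × 10^9) = 0.500451
(a) 1 − e² = 0.749549;  p = a(1 − e²) = 1.8861 × 10^9 × 0.749549 = 1.41372 × 10^9 m ≈ 1.414 × 10^9 m
(b) vₐ² = GM (2/rₐ − 1/a) = 6.363 × 10^14 × (7.06714 × 10^-10 − 5.30195 × 10^-10) = 112319 m²/s²;  vₐ = 335.141 m/s ≈ 335.1 m/s
(c) a = 1.8861 × 10^9 m ≈ 1.886 × 10^9 m

Final answer:
(a) semi-latus rectum p = 1.414 × 10^9 m
(b) velocity at apoapsis vₐ = 335.1 m/s
(c) semi-major axis a = 1.886 × 10^9 m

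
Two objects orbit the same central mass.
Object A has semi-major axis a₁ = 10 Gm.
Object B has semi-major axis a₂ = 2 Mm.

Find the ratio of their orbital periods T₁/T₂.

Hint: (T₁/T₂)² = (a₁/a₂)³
a₁ = 10 Gm = 1 × 10^10 m
a₂ = 2 Mm = 2 × 10^6 m
a₁/a₂ = 5000
T₁/T₂ = (a₁/a₂)^(3/2) = (5000)^1.5 = 353553

Final answer: T₁/T₂ = 3.536 × 10^5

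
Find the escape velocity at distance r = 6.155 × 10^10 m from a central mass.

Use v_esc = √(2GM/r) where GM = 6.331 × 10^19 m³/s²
r = 6.155 × 10^10 m
GM = 6.331 × 10^19 m³/s²
2GM/r = 2 × (6.331 × 10^19) / (6.155 × 10^10) = 2.05719 × 10^9 m²/s²
v_esc = √(2GM/r) = 45356.2 m/s ≈ 45.36 km/s

Final answer: 45.36 km/s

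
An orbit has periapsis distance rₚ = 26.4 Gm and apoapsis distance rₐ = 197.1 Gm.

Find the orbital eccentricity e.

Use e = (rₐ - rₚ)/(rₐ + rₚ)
rₚ = 26.4 Gm = 2.64 × 10^10 m
rₐ = 197.1 Gm = 1.971 × 10^11 m
rₐ − rₚ = 1.707 × 10^11 m
rₐ + rₚ = 2.235 × 10^11 m
e = (rₐ − rₚ)/(rₐ + rₚ) = 0.763758

Final answer: e = 0.7638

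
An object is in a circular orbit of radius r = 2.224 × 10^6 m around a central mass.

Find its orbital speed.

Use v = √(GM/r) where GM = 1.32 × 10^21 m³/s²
r = 2.224 × 10^6 m
GM = 1.32 × 10^21 m³/s²
GM/r = (1.32 × 10^21) / (2.224 × 10^6) = 5.93525 × 10^14 m²/s²
v = √(GM/r) = 2.43624 × 10^7 m/s ≈ 2.436 × 10^4 km/s

Final answer: 2.436 × 10^4 km/s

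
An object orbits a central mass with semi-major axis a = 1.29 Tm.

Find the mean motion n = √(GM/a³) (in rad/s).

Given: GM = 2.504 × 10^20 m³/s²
a = 1.29 Tm = 1.29 × 10^12 m
GM = 2.504 × 10^20 m³/s²
a³ = 2.14669 × 10^36 m³
GM/a³ = (2.504 × 10^20) / (2.14669 × 10^36) = 1.16645 × 10^-16 s⁻²
n = √(GM/a³) = 1.08002 × 10^-8 rad/s ≈ 1.08 × 10^-8 rad/s

Final answer: n = 1.08 × 10^-8 rad/s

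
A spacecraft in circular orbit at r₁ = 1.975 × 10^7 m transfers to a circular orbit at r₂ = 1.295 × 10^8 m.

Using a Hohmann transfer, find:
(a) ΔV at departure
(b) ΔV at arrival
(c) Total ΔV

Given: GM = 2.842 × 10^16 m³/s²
r₁ = 1.975 × 10^7 m
r₂ = 1.295 × 10^8 m
GM = 2.842 × 10^16 m³/s²
Transfer ellipse: a_t = (r₁ + r₂)/2 = 7.4625 × 10^7 m
Circular speed at r₁: v₁ = √(GM/r₁) = 37934 m/s
Transfer speed at r₁ (periapsis): v₁ₜ = √(GM(2/r₁ − 1/a_t)) = 49971.4 m/s
(a) ΔV₁ = v₁ₜ − v₁ = 12037.4 m/s ≈ 12.04 km/s
Circular speed at r₂: v₂ = √(GM/r₂) = 14814.2 m/s
Transfer speed at r₂ (apoapsis): v₂ₜ = √(GM(2/r₂ − 1/a_t)) = 7621.12 m/s
(b) ΔV₂ = v₂ − v₂ₜ = 7193.05 m/s ≈ 7.193 km/s
(c) ΔV_total = ΔV₁ + ΔV₂ = 19230.4 m/s ≈ 19.23 km/s

Final answer:
(a) ΔV₁ = 12.04 km/s
(b) ΔV₂ = 7.193 km/s
(c) ΔV_total = 19.23 km/s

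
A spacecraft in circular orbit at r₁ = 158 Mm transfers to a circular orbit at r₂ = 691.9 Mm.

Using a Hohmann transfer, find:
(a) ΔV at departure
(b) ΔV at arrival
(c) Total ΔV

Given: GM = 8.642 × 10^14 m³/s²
r₁ = 158 Mm = 1.58 × 10^8 m
r₂ = 691.9 Mm = 6.919 × 10^8 m
GM = 8.642 × 10^14 m³/s²
Transfer ellipse: a_t = (r₁ + r₂)/2 = 4.2495 × 10^8 m
Circular speed at r₁: v₁ = √(GM/r₁) = 2338.72 m/s
Transfer speed at r₁ (periapsis): v₁ₜ = √(GM(2/r₁ − 1/a_t)) = 2984.22 m/s
(a) ΔV₁ = v₁ₜ − v₁ = 645.502 m/s ≈ 645.5 m/s
Circular speed at r₂: v₂ = √(GM/r₂) = 1117.6 m/s
Transfer speed at r₂ (apoapsis): v₂ₜ = √(GM(2/r₂ − 1/a_t)) = 681.467 m/s
(b) ΔV₂ = v₂ − v₂ₜ = 436.13 m/s ≈ 436.1 m/s
(c) ΔV_total = ΔV₁ + ΔV₂ = 1081.63 m/s ≈ 1.082 km/s

Final answer:
(a) ΔV₁ = 645.5 m/s
(b) ΔV₂ = 436.1 m/s
(c) ΔV_total = 1.082 km/s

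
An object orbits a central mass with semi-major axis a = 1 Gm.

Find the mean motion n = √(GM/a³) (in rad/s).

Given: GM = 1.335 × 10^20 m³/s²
a = 1 Gm = 1 × 10^9 m
GM = 1.335 × 10^20 m³/s²
a³ = 1 × 10^27 m³
GM/a³ = (1.335 × 10^20) / (1 × 10^27) = 1.335 × 10^-7 s⁻²
n = √(GM/a³) = 0.000365377 rad/s ≈ 0.0003654 rad/s

Final answer: n = 0.0003654 rad/s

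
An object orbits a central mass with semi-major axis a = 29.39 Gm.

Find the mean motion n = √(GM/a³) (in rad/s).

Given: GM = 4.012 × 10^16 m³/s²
a = 29.39 Gm = 2.939 × 10^10 m
GM = 4.012 × 10^16 m³/s²
a³ = 2.53863 × 10^31 m³
GM/a³ = (4.012 × 10^16) / (2.53863 × 10^31) = 1.58038 × 10^-15 s⁻²
n = √(GM/a³) = 3.9754 × 10^-8 rad/s ≈ 3.975 × 10^-8 rad/s

Final answer: n = 3.975 × 10^-8 rad/s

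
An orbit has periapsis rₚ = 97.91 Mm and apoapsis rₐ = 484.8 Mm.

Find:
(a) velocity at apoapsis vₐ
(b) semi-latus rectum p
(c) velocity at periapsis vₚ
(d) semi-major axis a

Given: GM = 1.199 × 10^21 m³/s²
rₚ = 97.91 Mm = 9.791 × 10^7 m
rₐ = 484.8 Mm = 4.848 × 10^8 m
GM = 1.199 × 10^21 m³/s²
a = (rₚ + rₐ)/2 = 2.91355 × 10^8 m
e = (rₐ − rₚ)/(rₐ + rₚ) = (3.8689 × 10^8) / (5.8271 × 10^8) = 0.663949
(a) vₐ² = GM (2/rₐ − 1/a) = 1.199 × 10^21 × (4.12541 × 10^-9 − 3.43224 × 10^-9) = 8.31115 × 10^11 m²/s²;  vₐ = 911655 m/s ≈ 911.7 km/s
(b) 1 − e² = 0.559171;  p = a(1 − e²) = 2.91355 × 10^8 × 0.559171 = 1.62917 × 10^8 m ≈ 162.9 Mm
(c) vₚ² = GM (2/rₚ − 1/a) = 1.199 × 10^21 × (2.04269 × 10^-8 − 3.43224 × 10^-9) = 2.03766 × 10^13 m²/s²;  vₚ = 4.51405 × 10^6 m/s ≈ 4514 km/s
(d) a = 2.91355 × 10^8 m ≈ 291.4 Mm

Final answer:
(a) velocity at apoapsis vₐ = 911.7 km/s
(b) semi-latus rectum p = 162.9 Mm
(c) velocity at periapsis vₚ = 4514 km/s
(d) semi-major axis a = 291.4 Mm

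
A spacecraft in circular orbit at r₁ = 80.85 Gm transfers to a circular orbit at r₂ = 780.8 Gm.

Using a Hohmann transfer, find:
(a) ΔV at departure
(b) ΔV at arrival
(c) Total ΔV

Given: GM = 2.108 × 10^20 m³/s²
r₁ = 80.85 Gm = 8.085 × 10^10 m
r₂ = 780.8 Gm = 7.808 × 10^11 m
GM = 2.108 × 10^20 m³/s²
Transfer ellipse: a_t = (r₁ + r₂)/2 = 4.30825 × 10^11 m
Circular speed at r₁: v₁ = √(GM/r₁) = 51061.7 m/s
Transfer speed at r₁ (periapsis): v₁ₜ = √(GM(2/r₁ − 1/a_t)) = 68740.8 m/s
(a) ΔV₁ = v₁ₜ − v₁ = 17679.1 m/s ≈ 17.68 km/s
Circular speed at r₂: v₂ = √(GM/r₂) = 16431.1 m/s
Transfer speed at r₂ (apoapsis): v₂ₜ = √(GM(2/r₂ − 1/a_t)) = 7117.95 m/s
(b) ΔV₂ = v₂ − v₂ₜ = 9313.1 m/s ≈ 9.313 km/s
(c) ΔV_total = ΔV₁ + ΔV₂ = 26992.2 m/s ≈ 26.99 km/s

Final answer:
(a) ΔV₁ = 17.68 km/s
(b) ΔV₂ = 9.313 km/s
(c) ΔV_total = 26.99 km/s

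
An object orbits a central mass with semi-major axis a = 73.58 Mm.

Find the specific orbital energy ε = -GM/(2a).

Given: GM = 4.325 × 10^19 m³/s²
a = 73.58 Mm = 7.358 × 10^7 m
GM = 4.325 × 10^19 m³/s²
2a = 1.4716 × 10^8 m
ε = −GM/(2a) = -2.93898 × 10^11 J/kg ≈ -293.9 GJ/kg

Final answer: -293.9 GJ/kg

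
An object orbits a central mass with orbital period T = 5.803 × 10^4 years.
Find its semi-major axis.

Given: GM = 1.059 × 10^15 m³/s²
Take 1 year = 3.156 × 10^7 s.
T = 5.803 × 10^4 years = 1.83143 × 10^12 s
GM = 1.059 × 10^15 m³/s²
Kepler's third law: a³ = GM T² / (4π²)
T² = 3.35412 × 10^24 s²
a³ = (1.059 × 10^15) × (3.35412 × 10^24) / (4π²) = 8.99737 × 10^37 m³
a = (a³)^(1/3) = 4.48097 × 10^12 m ≈ 4.481 × 10^12 m

Final answer: 4.481 × 10^12 m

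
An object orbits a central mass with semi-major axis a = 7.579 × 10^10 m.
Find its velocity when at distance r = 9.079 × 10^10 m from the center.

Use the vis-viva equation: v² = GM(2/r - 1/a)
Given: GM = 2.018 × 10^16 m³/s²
a = 7.579 × 10^10 m
r = 9.079 × 10^10 m
GM = 2.018 × 10^16 m³/s²
2/r − 1/a = 2.20289 × 10^-11 − 1.31944 × 10^-11 = 8.8345 × 10^-12 m⁻¹
v² = GM (2/r − 1/a) = 178280 m²/s²
v = 422.233 m/s ≈ 422.2 m/s

Final answer: 422.2 m/s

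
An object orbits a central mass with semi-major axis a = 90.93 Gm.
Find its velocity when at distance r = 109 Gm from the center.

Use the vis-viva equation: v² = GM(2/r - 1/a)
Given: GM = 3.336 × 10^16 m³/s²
a = 90.93 Gm = 9.093 × 10^10 m
r = 109 Gm = 1.09 × 10^11 m
GM = 3.336 × 10^16 m³/s²
2/r − 1/a = 1.83486 × 10^-11 − 1.09975 × 10^-11 = 7.35115 × 10^-12 m⁻¹
v² = GM (2/r − 1/a) = 245234 m²/s²
v = 495.212 m/s ≈ 495.2 m/s

Final answer: 495.2 m/s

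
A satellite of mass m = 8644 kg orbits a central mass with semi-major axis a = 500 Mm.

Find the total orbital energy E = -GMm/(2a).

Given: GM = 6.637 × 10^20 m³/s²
a = 500 Mm = 5 × 10^8 m
GM = 6.637 × 10^20 m³/s²
2a = 1 × 10^9 m
GMm = 6.637 × 10^20 × 8644 = 5.73702 × 10^24 m³·kg/s²
E = −GMm/(2a) = -5.73702 × 10^15 J ≈ -5.737 PJ

Final answer: -5.737 PJ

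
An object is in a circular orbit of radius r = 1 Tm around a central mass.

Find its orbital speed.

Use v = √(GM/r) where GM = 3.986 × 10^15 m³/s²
r = 1 Tm = 1 × 10^12 m
GM = 3.986 × 10^15 m³/s²
GM/r = (3.986 × 10^15) / (1 × 10^12) = 3986 m²/s²
v = √(GM/r) = 63.1348 m/s ≈ 63.13 m/s

Final answer: 63.13 m/s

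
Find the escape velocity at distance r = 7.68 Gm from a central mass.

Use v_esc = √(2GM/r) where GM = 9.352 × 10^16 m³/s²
r = 7.68 Gm = 7.68 × 10^9 m
GM = 9.352 × 10^16 m³/s²
2GM/r = 2 × (9.352 × 10^16) / (7.68 × 10^9) = 2.43542 × 10^7 m²/s²
v_esc = √(2GM/r) = 4934.99 m/s ≈ 4.935 km/s

Final answer: 4.935 km/s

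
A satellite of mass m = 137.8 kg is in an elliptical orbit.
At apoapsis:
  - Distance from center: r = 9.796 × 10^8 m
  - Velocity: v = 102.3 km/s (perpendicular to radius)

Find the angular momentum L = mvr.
r = 9.796 × 10^8 m
v = 102.3 km/s = 102300 m/s
vr = 102300 × 9.796 × 10^8 = 1.00213 × 10^14 m²/s
L = m × vr = 137.8 × 1.00213 × 10^14 = 1.38094 × 10^16 kg·m²/s ≈ 1.381 × 10^16 kg·m²/s

Final answer: L = 1.381 × 10^16 kg·m²/s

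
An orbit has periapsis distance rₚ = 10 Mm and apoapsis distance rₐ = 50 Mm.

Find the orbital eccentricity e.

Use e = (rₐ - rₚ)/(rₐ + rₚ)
rₚ = 10 Mm = 1 × 10^7 m
rₐ = 50 Mm = 5 × 10^7 m
rₐ − rₚ = 4 × 10^7 m
rₐ + rₚ = 6 × 10^7 m
e = (rₐ − rₚ)/(rₐ + rₚ) = 0.666667

Final answer: e = 0.6667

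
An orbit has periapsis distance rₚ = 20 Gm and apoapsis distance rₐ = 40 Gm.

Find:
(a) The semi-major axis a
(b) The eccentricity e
rₚ = 20 Gm = 2 × 10^10 m
rₐ = 40 Gm = 4 × 10^10 m
(a) a = (rₚ + rₐ)/2 = 3 × 10^10 m ≈ 30 Gm
(b) e = (rₐ − rₚ)/(rₐ + rₚ) = (2 × 10^10) / (6 × 10^10) = 0.333333

Final answer:
(a) a = 30 Gm
(b) e = 0.3333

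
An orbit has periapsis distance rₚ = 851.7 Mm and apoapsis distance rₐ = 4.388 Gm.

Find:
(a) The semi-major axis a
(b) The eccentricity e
rₚ = 851.7 Mm = 8.517 × 10^8 m
rₐ = 4.388 Gm = 4.388 × 10^9 m
(a) a = (rₚ + rₐ)/2 = 2.61985 × 10^9 m ≈ 2.62 Gm
(b) e = (rₐ − rₚ)/(rₐ + rₚ) = (3.5363 × 10^9) / (5.2397 × 10^9) = 0.674905

Final answer:
(a) a = 2.62 Gm
(b) e = 0.6749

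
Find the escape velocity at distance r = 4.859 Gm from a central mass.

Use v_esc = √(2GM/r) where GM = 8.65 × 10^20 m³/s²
r = 4.859 Gm = 4.859 × 10^9 m
GM = 8.65 × 10^20 m³/s²
2GM/r = 2 × (8.65 × 10^20) / (4.859 × 10^9) = 3.5604 × 10^11 m²/s²
v_esc = √(2GM/r) = 596691 m/s ≈ 596.7 km/s

Final answer: 596.7 km/s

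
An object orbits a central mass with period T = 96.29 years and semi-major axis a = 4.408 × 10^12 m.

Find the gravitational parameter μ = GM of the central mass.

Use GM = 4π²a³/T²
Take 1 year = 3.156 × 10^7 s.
T = 96.29 years = 3.03891 × 10^9 s
a = 4.408 × 10^12 m
a³ = 8.56495 × 10^37 m³
T² = 9.23499 × 10^18 s²
GM = 4π² × (8.56495 × 10^37) / (9.23499 × 10^18) = 3.66141 × 10^20 m³/s²
GM ≈ 3.661 × 10^20 m³/s²

Final answer: GM = 3.661 × 10^20 m³/s²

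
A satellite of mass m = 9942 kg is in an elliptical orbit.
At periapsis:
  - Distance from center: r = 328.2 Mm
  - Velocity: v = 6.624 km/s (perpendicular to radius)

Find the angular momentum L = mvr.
r = 328.2 Mm = 3.282 × 10^8 m
v = 6.624 km/s = 6624 m/s
vr = 6624 × 3.282 × 10^8 = 2.174 × 10^12 m²/s
L = m × vr = 9942 × 2.174 × 10^12 = 2.16139 × 10^16 kg·m²/s ≈ 2.161 × 10^16 kg·m²/s

Final answer: L = 2.161 × 10^16 kg·m²/s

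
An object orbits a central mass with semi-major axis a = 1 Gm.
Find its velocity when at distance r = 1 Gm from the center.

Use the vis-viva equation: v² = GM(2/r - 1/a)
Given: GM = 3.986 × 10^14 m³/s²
a = 1 Gm = 1 × 10^9 m
r = 1 Gm = 1 × 10^9 m
GM = 3.986 × 10^14 m³/s²
2/r − 1/a = 2 × 10^-9 − 1 × 10^-9 = 1 × 10^-9 m⁻¹
v² = GM (2/r − 1/a) = 398600 m²/s²
v = 631.348 m/s ≈ 631.3 m/s

Final answer: 631.3 m/s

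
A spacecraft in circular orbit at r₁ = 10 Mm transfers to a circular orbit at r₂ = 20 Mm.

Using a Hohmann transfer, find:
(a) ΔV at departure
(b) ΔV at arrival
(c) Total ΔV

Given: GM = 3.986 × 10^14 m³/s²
r₁ = 10 Mm = 1 × 10^7 m
r₂ = 20 Mm = 2 × 10^7 m
GM = 3.986 × 10^14 m³/s²
Transfer ellipse: a_t = (r₁ + r₂)/2 = 1.5 × 10^7 m
Circular speed at r₁: v₁ = √(GM/r₁) = 6313.48 m/s
Transfer speed at r₁ (periapsis): v₁ₜ = √(GM(2/r₁ − 1/a_t)) = 7290.18 m/s
(a) ΔV₁ = v₁ₜ − v₁ = 976.698 m/s ≈ 976.7 m/s
Circular speed at r₂: v₂ = √(GM/r₂) = 4464.3 m/s
Transfer speed at r₂ (apoapsis): v₂ₜ = √(GM(2/r₂ − 1/a_t)) = 3645.09 m/s
(b) ΔV₂ = v₂ − v₂ₜ = 819.215 m/s ≈ 819.2 m/s
(c) ΔV_total = ΔV₁ + ΔV₂ = 1795.91 m/s ≈ 1.796 km/s

Final answer:
(a) ΔV₁ = 976.7 m/s
(b) ΔV₂ = 819.2 m/s
(c) ΔV_total = 1.796 km/s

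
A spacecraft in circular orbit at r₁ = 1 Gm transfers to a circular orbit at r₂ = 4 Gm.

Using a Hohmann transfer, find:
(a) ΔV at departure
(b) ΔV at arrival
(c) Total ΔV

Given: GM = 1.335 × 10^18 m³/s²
r₁ = 1 Gm = 1 × 10^9 m
r₂ = 4 Gm = 4 × 10^9 m
GM = 1.335 × 10^18 m³/s²
Transfer ellipse: a_t = (r₁ + r₂)/2 = 2.5 × 10^9 m
Circular speed at r₁: v₁ = √(GM/r₁) = 36537.7 m/s
Transfer speed at r₁ (periapsis): v₁ₜ = √(GM(2/r₁ − 1/a_t)) = 46216.9 m/s
(a) ΔV₁ = v₁ₜ − v₁ = 9679.23 m/s ≈ 9.679 km/s
Circular speed at r₂: v₂ = √(GM/r₂) = 18268.8 m/s
Transfer speed at r₂ (apoapsis): v₂ₜ = √(GM(2/r₂ − 1/a_t)) = 11554.2 m/s
(b) ΔV₂ = v₂ − v₂ₜ = 6714.61 m/s ≈ 6.715 km/s
(c) ΔV_total = ΔV₁ + ΔV₂ = 16393.8 m/s ≈ 16.39 km/s

Final answer:
(a) ΔV₁ = 9.679 km/s
(b) ΔV₂ = 6.715 km/s
(c) ΔV_total = 16.39 km/s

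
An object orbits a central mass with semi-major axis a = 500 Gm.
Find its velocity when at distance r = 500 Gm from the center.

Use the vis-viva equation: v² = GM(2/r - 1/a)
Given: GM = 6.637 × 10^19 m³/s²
a = 500 Gm = 5 × 10^11 m
r = 500 Gm = 5 × 10^11 m
GM = 6.637 × 10^19 m³/s²
2/r − 1/a = 4 × 10^-12 − 2 × 10^-12 = 2 × 10^-12 m⁻¹
v² = GM (2/r − 1/a) = 1.3274 × 10^8 m²/s²
v = 11521.3 m/s ≈ 11.52 km/s

Final answer: 11.52 km/s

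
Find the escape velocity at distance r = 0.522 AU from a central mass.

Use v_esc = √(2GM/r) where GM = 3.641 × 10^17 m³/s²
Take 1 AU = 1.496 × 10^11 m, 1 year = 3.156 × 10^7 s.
r = 0.522 AU = 7.80912 × 10^10 m
GM = 3.641 × 10^17 m³/s²
2GM/r = 2 × (3.641 × 10^17) / (7.80912 × 10^10) = 9.32499 × 10^6 m²/s²
v_esc = √(2GM/r) = 3053.69 m/s ≈ 0.6442 AU/year

Final answer: 0.6442 AU/year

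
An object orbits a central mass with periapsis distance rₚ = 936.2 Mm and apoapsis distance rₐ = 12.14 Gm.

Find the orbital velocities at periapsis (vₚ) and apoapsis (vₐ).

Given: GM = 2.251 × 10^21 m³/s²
rₚ = 936.2 Mm = 9.362 × 10^8 m
rₐ = 12.14 Gm = 1.214 × 10^10 m
GM = 2.251 × 10^21 m³/s²
a = (rₚ + rₐ)/2 = 6.5381 × 10^9 m
Vis-viva: v² = GM (2/r − 1/a)
vₚ² = 2.251 × 10^21 × (2.1363 × 10^-9 − 1.5295 × 10^-10) = 4.46451 × 10^12 m²/s²
vₚ = 2.11294 × 10^6 m/s ≈ 2113 km/s
vₐ² = 2.251 × 10^21 × (1.64745 × 10^-10 − 1.5295 × 10^-10) = 2.65506 × 10^10 m²/s²
vₐ = 162943 m/s ≈ 162.9 km/s

Final answer: vₚ = 2113 km/s, vₐ = 162.9 km/s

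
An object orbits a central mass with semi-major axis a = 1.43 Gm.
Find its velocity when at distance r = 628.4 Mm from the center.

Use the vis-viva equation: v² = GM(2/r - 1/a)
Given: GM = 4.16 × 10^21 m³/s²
a = 1.43 Gm = 1.43 × 10^9 m
r = 628.4 Mm = 6.284 × 10^8 m
GM = 4.16 × 10^21 m³/s²
2/r − 1/a = 3.18269 × 10^-9 − 6.99301 × 10^-10 = 2.48339 × 10^-9 m⁻¹
v² = GM (2/r − 1/a) = 1.03309 × 10^13 m²/s²
v = 3.21417 × 10^6 m/s ≈ 3214 km/s

Final answer: 3214 km/s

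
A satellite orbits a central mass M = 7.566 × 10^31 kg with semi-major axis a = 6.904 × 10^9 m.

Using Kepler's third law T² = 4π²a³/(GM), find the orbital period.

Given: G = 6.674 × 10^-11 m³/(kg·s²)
M = 7.566 × 10^31 kg
GM = G × M = 6.674 × 10^-11 × 7.566 × 10^31 = 5.04955 × 10^21 m³/s²
a = 6.904 × 10^9 m
a³ = 3.29081 × 10^29 m³
T = 2π √(a³/GM) = 2π √((3.29081 × 10^29) / (5.04955 × 10^21)) = 2π × 8072.81 s
T = 50723 s ≈ 14.09 hours

Final answer: 14.09 hours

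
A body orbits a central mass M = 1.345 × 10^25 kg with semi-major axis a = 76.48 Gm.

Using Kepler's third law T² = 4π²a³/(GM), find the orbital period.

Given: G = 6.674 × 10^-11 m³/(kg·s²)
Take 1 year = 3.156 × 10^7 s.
M = 1.345 × 10^25 kg
GM = G × M = 6.674 × 10^-11 × 1.345 × 10^25 = 8.97653 × 10^14 m³/s²
a = 76.48 Gm = 7.648 × 10^10 m
a³ = 4.47346 × 10^32 m³
T = 2π √(a³/GM) = 2π √((4.47346 × 10^32) / (8.97653 × 10^14)) = 2π × 7.0594 × 10^8 s
T = 4.43555 × 10^9 s ≈ 140.5 years

Final answer: 140.5 years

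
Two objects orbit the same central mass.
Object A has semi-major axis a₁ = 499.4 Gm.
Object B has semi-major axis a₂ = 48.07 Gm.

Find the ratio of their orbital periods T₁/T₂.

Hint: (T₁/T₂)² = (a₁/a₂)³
a₁ = 499.4 Gm = 4.994 × 10^11 m
a₂ = 48.07 Gm = 4.807 × 10^10 m
a₁/a₂ = 10.389
T₁/T₂ = (a₁/a₂)^(3/2) = (10.389)^1.5 = 33.4859

Final answer: T₁/T₂ = 33.49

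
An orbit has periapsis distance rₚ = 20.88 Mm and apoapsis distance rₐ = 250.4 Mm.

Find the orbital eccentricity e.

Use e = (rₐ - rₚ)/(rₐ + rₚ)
rₚ = 20.88 Mm = 2.088 × 10^7 m
rₐ = 250.4 Mm = 2.504 × 10^8 m
rₐ − rₚ = 2.2952 × 10^8 m
rₐ + rₚ = 2.7128 × 10^8 m
e = (rₐ − rₚ)/(rₐ + rₚ) = 0.846063

Final answer: e = 0.8461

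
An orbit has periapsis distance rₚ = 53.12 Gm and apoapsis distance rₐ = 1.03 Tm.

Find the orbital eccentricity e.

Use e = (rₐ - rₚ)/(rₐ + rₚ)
rₚ = 53.12 Gm = 5.312 × 10^10 m
rₐ = 1.03 Tm = 1.03 × 10^12 m
rₐ − rₚ = 9.7688 × 10^11 m
rₐ + rₚ = 1.08312 × 10^12 m
e = (rₐ − rₚ)/(rₐ + rₚ) = 0.901913

Final answer: e = 0.9019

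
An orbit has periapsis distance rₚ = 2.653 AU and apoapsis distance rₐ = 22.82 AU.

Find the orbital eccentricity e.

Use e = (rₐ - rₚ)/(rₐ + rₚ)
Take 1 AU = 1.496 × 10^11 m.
rₚ = 2.653 AU = 3.96889 × 10^11 m
rₐ = 22.82 AU = 3.41387 × 10^12 m
rₐ − rₚ = 3.01698 × 10^12 m
rₐ + rₚ = 3.81076 × 10^12 m
e = (rₐ − rₚ)/(rₐ + rₚ) = 0.791701

Final answer: e = 0.7917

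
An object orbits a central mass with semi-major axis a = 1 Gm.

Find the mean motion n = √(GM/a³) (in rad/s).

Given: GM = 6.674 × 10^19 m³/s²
a = 1 Gm = 1 × 10^9 m
GM = 6.674 × 10^19 m³/s²
a³ = 1 × 10^27 m³
GM/a³ = (6.674 × 10^19) / (1 × 10^27) = 6.674 × 10^-8 s⁻²
n = √(GM/a³) = 0.000258341 rad/s ≈ 0.0002583 rad/s

Final answer: n = 0.0002583 rad/s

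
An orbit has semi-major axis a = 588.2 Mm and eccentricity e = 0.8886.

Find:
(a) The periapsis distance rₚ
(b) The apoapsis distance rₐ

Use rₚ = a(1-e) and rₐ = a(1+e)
a = 588.2 Mm = 5.882 × 10^8 m
e = 0.8886:  1 − e = 0.1114,  1 + e = 1.8886
(a) rₚ = a(1 − e) = 5.882 × 10^8 m × 0.1114 = 6.55255 × 10^7 m ≈ 65.53 Mm
(b) rₐ = a(1 + e) = 5.882 × 10^8 m × 1.8886 = 1.11087 × 10^9 m ≈ 1.111 Gm

Final answer:
(a) rₚ = 65.53 Mm
(b) rₐ = 1.111 Gm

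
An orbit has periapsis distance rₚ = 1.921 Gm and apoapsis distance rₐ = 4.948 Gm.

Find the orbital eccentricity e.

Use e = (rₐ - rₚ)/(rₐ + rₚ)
rₚ = 1.921 Gm = 1.921 × 10^9 m
rₐ = 4.948 Gm = 4.948 × 10^9 m
rₐ − rₚ = 3.027 × 10^9 m
rₐ + rₚ = 6.869 × 10^9 m
e = (rₐ − rₚ)/(rₐ + rₚ) = 0.440675

Final answer: e = 0.4407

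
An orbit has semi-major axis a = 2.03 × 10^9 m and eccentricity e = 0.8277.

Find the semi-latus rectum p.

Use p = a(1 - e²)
a = 2.03 × 10^9 m
e = 0.8277,  e² = 0.685087,  1 − e² = 0.314913
p = a(1 − e²) = 2.03 × 10^9 m × 0.314913 = 6.39273 × 10^8 m ≈ 6.393 × 10^8 m

Final answer: p = 6.393 × 10^8 m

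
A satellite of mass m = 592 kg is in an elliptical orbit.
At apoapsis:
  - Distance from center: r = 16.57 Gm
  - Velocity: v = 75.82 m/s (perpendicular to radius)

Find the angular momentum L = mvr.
r = 16.57 Gm = 1.657 × 10^10 m
v = 75.82 m/s
vr = 75.82 × 1.657 × 10^10 = 1.25634 × 10^12 m²/s
L = m × vr = 592 × 1.25634 × 10^12 = 7.43752 × 10^14 kg·m²/s ≈ 7.438 × 10^14 kg·m²/s

Final answer: L = 7.438 × 10^14 kg·m²/s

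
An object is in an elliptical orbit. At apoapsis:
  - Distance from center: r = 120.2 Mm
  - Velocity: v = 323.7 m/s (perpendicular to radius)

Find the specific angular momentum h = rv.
r = 120.2 Mm = 1.202 × 10^8 m
v = 323.7 m/s
h = rv = 1.202 × 10^8 × 323.7 = 3.89087 × 10^10 m²/s ≈ 3.891 × 10^10 m²/s

Final answer: h = 3.891 × 10^10 m²/s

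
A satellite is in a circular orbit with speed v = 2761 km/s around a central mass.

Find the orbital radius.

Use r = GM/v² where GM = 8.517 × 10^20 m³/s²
v = 2761 km/s = 2.761 × 10^6 m/s
GM = 8.517 × 10^20 m³/s²
v² = 7.62312 × 10^12 m²/s²
r = GM/v² = (8.517 × 10^20) / (7.62312 × 10^12) = 1.11726 × 10^8 m ≈ 111.7 Mm

Final answer: 111.7 Mm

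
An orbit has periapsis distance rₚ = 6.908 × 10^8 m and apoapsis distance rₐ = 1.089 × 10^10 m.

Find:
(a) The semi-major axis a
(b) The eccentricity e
rₚ = 6.908 × 10^8 m
rₐ = 1.089 × 10^10 m
(a) a = (rₚ + rₐ)/2 = 5.7904 × 10^9 m ≈ 5.79 × 10^9 m
(b) e = (rₐ − rₚ)/(rₐ + rₚ) = (1.01992 × 10^10) / (1.15808 × 10^10) = 0.880699

Final answer:
(a) a = 5.79 × 10^9 m
(b) e = 0.8807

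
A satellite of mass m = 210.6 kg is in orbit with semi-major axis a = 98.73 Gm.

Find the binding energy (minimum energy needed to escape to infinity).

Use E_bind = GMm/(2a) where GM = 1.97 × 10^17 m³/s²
a = 98.73 Gm = 9.873 × 10^10 m
GM = 1.97 × 10^17 m³/s²
m = 210.6 kg
GMm = 1.97 × 10^17 × 210.6 = 4.14882 × 10^19 m³·kg/s²
2a = 1.9746 × 10^11 m
E_bind = GMm/(2a) = 2.10109 × 10^8 J ≈ 210.1 MJ

Final answer: 210.1 MJ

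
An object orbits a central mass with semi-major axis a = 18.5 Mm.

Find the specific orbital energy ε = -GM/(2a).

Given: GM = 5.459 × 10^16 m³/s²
a = 18.5 Mm = 1.85 × 10^7 m
GM = 5.459 × 10^16 m³/s²
2a = 3.7 × 10^7 m
ε = −GM/(2a) = -1.47541 × 10^9 J/kg ≈ -1.475 GJ/kg

Final answer: -1.475 GJ/kg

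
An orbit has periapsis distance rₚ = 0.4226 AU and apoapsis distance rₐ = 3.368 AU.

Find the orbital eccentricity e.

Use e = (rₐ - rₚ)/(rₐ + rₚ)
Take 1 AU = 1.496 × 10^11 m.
rₚ = 0.4226 AU = 6.3221 × 10^10 m
rₐ = 3.368 AU = 5.03853 × 10^11 m
rₐ − rₚ = 4.40632 × 10^11 m
rₐ + rₚ = 5.67074 × 10^11 m
e = (rₐ − rₚ)/(rₐ + rₚ) = 0.777027

Final answer: e = 0.777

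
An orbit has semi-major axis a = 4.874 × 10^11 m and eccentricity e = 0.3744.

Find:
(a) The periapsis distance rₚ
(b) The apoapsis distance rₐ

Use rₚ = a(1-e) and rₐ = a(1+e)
a = 4.874 × 10^11 m
e = 0.3744:  1 − e = 0.6256,  1 + e = 1.3744
(a) rₚ = a(1 − e) = 4.874 × 10^11 m × 0.6256 = 3.04917 × 10^11 m ≈ 3.049 × 10^11 m
(b) rₐ = a(1 + e) = 4.874 × 10^11 m × 1.3744 = 6.69883 × 10^11 m ≈ 6.699 × 10^11 m

Final answer:
(a) rₚ = 3.049 × 10^11 m
(b) rₐ = 6.699 × 10^11 m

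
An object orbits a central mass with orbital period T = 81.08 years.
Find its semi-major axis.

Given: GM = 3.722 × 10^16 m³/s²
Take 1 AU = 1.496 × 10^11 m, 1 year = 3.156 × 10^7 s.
T = 81.08 years = 2.55888 × 10^9 s
GM = 3.722 × 10^16 m³/s²
Kepler's third law: a³ = GM T² / (4π²)
T² = 6.54789 × 10^18 s²
a³ = (3.722 × 10^16) × (6.54789 × 10^18) / (4π²) = 6.17331 × 10^33 m³
a = (a³)^(1/3) = 1.83445 × 10^11 m ≈ 1.226 AU

Final answer: 1.226 AU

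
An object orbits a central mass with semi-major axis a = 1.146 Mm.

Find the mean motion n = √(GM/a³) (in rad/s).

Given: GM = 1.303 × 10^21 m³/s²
a = 1.146 Mm = 1.146 × 10^6 m
GM = 1.303 × 10^21 m³/s²
a³ = 1.50506 × 10^18 m³
GM/a³ = (1.303 × 10^21) / (1.50506 × 10^18) = 865.746 s⁻²
n = √(GM/a³) = 29.4236 rad/s ≈ 29.42 rad/s

Final answer: n = 29.42 rad/s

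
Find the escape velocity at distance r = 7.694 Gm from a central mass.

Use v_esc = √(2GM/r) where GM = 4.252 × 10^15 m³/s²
r = 7.694 Gm = 7.694 × 10^9 m
GM = 4.252 × 10^15 m³/s²
2GM/r = 2 × (4.252 × 10^15) / (7.694 × 10^9) = 1.10528 × 10^6 m²/s²
v_esc = √(2GM/r) = 1051.32 m/s ≈ 1.051 km/s

Final answer: 1.051 km/s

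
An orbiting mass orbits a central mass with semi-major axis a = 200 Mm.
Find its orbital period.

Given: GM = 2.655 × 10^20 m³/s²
a = 200 Mm = 2 × 10^8 m
GM = 2.655 × 10^20 m³/s²
a³ = 8 × 10^24 m³
T = 2π √(a³/GM) = 2π √((8 × 10^24) / (2.655 × 10^20)) = 2π × 173.585 s
T = 1090.67 s ≈ 18.18 minutes

Final answer: 18.18 minutes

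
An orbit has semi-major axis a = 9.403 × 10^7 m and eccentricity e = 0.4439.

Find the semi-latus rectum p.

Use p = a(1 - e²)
a = 9.403 × 10^7 m
e = 0.4439,  e² = 0.197047,  1 − e² = 0.802953
p = a(1 − e²) = 9.403 × 10^7 m × 0.802953 = 7.55017 × 10^7 m ≈ 7.55 × 10^7 m

Final answer: p = 7.55 × 10^7 m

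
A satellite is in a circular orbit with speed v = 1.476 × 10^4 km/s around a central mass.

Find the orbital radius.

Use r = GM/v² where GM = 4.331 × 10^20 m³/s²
v = 1.476 × 10^4 km/s = 1.476 × 10^7 m/s
GM = 4.331 × 10^20 m³/s²
v² = 2.17858 × 10^14 m²/s²
r = GM/v² = (4.331 × 10^20) / (2.17858 × 10^14) = 1.988 × 10^6 m ≈ 1.988 × 10^6 m

Final answer: 1.988 × 10^6 m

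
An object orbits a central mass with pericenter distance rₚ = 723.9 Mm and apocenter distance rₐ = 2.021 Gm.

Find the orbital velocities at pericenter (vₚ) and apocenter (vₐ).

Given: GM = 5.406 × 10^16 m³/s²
rₚ = 723.9 Mm = 7.239 × 10^8 m
rₐ = 2.021 Gm = 2.021 × 10^9 m
GM = 5.406 × 10^16 m³/s²
a = (rₚ + rₐ)/2 = 1.37245 × 10^9 m
Vis-viva: v² = GM (2/r − 1/a)
vₚ² = 5.406 × 10^16 × (2.76281 × 10^-9 − 7.28624 × 10^-10) = 1.09968 × 10^8 m²/s²
vₚ = 10486.6 m/s ≈ 10.49 km/s
vₐ² = 5.406 × 10^16 × (9.89609 × 10^-10 − 7.28624 × 10^-10) = 1.41089 × 10^7 m²/s²
vₐ = 3756.18 m/s ≈ 3.756 km/s

Final answer: vₚ = 10.49 km/s, vₐ = 3.756 km/s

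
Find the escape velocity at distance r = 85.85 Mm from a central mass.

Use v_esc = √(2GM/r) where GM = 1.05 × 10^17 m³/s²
r = 85.85 Mm = 8.585 × 10^7 m
GM = 1.05 × 10^17 m³/s²
2GM/r = 2 × (1.05 × 10^17) / (8.585 × 10^7) = 2.44613 × 10^9 m²/s²
v_esc = √(2GM/r) = 49458.3 m/s ≈ 49.46 km/s

Final answer: 49.46 km/s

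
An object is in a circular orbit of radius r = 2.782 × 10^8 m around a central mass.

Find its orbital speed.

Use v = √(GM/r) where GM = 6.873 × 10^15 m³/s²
r = 2.782 × 10^8 m
GM = 6.873 × 10^15 m³/s²
GM/r = (6.873 × 10^15) / (2.782 × 10^8) = 2.47052 × 10^7 m²/s²
v = √(GM/r) = 4970.44 m/s ≈ 4.97 km/s

Final answer: 4.97 km/s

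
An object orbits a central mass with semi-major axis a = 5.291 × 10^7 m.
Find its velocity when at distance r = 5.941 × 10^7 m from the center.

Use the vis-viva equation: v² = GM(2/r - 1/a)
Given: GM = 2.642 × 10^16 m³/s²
a = 5.291 × 10^7 m
r = 5.941 × 10^7 m
GM = 2.642 × 10^16 m³/s²
2/r − 1/a = 3.36644 × 10^-8 − 1.89 × 10^-8 = 1.47643 × 10^-8 m⁻¹
v² = GM (2/r − 1/a) = 3.90074 × 10^8 m²/s²
v = 19750.3 m/s ≈ 19.75 km/s

Final answer: 19.75 km/s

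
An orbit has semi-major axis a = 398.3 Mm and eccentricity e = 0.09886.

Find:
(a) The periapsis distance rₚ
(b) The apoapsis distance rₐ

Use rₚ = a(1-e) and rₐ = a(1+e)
a = 398.3 Mm = 3.983 × 10^8 m
e = 0.09886:  1 − e = 0.90114,  1 + e = 1.09886
(a) rₚ = a(1 − e) = 3.983 × 10^8 m × 0.90114 = 3.58924 × 10^8 m ≈ 358.9 Mm
(b) rₐ = a(1 + e) = 3.983 × 10^8 m × 1.09886 = 4.37676 × 10^8 m ≈ 437.7 Mm

Final answer:
(a) rₚ = 358.9 Mm
(b) rₐ = 437.7 Mm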